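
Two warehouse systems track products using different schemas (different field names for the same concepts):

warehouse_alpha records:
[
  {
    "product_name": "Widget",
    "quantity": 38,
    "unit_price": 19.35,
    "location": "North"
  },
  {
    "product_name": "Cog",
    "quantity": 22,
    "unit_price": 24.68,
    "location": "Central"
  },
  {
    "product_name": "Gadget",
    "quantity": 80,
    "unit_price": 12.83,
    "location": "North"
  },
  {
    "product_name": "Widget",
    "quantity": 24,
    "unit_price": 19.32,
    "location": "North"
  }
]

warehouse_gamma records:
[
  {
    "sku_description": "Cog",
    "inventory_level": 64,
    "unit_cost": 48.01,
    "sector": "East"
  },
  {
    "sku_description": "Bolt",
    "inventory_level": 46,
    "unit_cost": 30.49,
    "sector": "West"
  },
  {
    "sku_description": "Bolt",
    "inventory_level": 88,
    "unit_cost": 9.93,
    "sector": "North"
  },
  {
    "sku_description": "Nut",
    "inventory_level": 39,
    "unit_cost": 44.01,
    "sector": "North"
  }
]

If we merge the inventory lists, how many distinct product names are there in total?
5

Schema mapping: "product_name" (warehouse_alpha) = "sku_description" (warehouse_gamma) = product name

Products in warehouse_alpha: ['Cog', 'Gadget', 'Widget']
Products in warehouse_gamma: ['Bolt', 'Cog', 'Nut']

Union (unique products): ['Bolt', 'Cog', 'Gadget', 'Nut', 'Widget']
Count: 5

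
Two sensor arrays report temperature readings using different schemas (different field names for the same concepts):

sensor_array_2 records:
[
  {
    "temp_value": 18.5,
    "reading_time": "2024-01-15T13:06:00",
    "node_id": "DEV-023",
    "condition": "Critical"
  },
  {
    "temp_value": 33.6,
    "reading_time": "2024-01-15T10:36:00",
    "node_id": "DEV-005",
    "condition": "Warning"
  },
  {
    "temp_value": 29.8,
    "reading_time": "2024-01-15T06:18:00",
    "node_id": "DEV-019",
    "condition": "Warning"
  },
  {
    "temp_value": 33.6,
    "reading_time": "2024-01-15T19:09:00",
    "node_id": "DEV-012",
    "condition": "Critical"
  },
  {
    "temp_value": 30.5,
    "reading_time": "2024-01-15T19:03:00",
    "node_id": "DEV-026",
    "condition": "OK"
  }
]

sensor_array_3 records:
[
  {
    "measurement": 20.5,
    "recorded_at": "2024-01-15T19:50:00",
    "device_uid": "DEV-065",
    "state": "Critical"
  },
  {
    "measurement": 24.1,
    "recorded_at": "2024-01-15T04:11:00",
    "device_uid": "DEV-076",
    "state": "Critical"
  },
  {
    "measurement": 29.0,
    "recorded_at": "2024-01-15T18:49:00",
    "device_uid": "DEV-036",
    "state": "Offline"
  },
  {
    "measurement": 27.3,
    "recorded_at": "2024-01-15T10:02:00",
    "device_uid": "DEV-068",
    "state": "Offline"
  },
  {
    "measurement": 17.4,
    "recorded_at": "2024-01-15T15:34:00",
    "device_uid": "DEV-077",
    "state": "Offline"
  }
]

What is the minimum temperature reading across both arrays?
17.4

Schema mapping: "temp_value" (sensor_array_2) = "measurement" (sensor_array_3) = temperature reading

Minimum in sensor_array_2: 18.5
Minimum in sensor_array_3: 17.4

Overall minimum: min(18.5, 17.4) = 17.4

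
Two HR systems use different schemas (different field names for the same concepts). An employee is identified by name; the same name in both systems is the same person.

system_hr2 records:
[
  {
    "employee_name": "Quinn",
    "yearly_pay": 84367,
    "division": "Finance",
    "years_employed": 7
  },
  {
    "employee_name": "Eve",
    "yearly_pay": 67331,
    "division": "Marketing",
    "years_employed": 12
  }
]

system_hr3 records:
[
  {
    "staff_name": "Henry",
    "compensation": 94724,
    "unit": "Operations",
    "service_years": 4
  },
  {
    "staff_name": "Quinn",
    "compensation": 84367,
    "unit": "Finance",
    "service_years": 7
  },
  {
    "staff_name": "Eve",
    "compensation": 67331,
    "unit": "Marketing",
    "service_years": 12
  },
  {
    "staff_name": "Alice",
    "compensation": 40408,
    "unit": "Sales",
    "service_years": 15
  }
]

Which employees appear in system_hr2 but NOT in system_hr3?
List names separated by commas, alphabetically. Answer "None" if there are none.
None

Schema mapping: "employee_name" (system_hr2) = "staff_name" (system_hr3) = employee name

Names in system_hr2: ['Eve', 'Quinn']
Names in system_hr3: ['Alice', 'Eve', 'Henry', 'Quinn']

In system_hr2 but not system_hr3: None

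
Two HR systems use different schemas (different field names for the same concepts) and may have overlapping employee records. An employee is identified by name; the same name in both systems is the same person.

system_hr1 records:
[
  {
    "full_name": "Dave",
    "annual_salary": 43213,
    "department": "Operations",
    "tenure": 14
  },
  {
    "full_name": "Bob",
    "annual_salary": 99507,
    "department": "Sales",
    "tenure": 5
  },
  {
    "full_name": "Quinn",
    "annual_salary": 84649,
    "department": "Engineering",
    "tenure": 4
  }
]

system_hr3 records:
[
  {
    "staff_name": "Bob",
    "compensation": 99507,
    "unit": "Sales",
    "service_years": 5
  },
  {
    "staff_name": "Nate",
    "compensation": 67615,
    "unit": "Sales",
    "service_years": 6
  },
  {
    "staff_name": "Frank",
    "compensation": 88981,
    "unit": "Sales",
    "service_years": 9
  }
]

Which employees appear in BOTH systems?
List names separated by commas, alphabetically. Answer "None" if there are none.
Bob

Schema mapping: "full_name" (system_hr1) = "staff_name" (system_hr3) = employee name

Names in system_hr1: ['Bob', 'Dave', 'Quinn']
Names in system_hr3: ['Bob', 'Frank', 'Nate']

Intersection: ['Bob']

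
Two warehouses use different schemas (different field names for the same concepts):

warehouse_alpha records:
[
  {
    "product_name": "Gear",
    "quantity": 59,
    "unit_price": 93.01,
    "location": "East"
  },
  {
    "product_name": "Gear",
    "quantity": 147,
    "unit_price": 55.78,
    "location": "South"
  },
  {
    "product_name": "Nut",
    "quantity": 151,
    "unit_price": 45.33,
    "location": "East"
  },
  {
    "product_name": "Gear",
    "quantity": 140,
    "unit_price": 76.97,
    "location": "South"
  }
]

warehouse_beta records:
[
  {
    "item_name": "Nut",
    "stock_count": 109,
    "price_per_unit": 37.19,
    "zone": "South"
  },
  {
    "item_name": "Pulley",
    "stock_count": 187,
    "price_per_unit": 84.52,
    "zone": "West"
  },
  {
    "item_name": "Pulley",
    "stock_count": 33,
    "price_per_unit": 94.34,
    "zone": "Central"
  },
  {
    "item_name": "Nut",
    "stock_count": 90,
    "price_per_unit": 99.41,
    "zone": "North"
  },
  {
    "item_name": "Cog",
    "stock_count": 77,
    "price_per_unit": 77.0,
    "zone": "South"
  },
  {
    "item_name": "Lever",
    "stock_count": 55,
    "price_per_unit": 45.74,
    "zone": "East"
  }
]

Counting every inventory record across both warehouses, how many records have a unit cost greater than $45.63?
8

Schema mapping: "unit_price" (warehouse_alpha) = "price_per_unit" (warehouse_beta) = unit cost

Records > $45.63 in warehouse_alpha: 3
Records > $45.63 in warehouse_beta: 5

Total count: 3 + 5 = 8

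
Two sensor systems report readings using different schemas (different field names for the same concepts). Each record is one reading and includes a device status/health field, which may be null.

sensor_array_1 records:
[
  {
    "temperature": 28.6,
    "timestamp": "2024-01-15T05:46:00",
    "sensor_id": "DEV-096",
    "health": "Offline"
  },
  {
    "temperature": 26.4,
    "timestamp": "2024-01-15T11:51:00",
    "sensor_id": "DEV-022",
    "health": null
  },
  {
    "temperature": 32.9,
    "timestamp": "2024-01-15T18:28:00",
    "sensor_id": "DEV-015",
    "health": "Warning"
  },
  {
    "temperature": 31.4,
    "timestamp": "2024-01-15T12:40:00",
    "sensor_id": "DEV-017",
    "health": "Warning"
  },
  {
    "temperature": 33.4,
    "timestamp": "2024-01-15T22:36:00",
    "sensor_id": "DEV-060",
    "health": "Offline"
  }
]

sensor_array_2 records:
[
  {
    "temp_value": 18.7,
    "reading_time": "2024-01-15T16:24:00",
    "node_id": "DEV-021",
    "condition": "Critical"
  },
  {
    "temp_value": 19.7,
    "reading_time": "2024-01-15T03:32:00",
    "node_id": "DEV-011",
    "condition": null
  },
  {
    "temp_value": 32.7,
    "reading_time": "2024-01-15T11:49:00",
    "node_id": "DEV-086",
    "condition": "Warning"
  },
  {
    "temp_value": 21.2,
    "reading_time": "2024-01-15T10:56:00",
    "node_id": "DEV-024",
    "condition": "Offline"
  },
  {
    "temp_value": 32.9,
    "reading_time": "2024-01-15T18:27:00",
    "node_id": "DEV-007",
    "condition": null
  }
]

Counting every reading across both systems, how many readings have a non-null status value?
7

Schema mapping: "health" (sensor_array_1) = "condition" (sensor_array_2) = status

Non-null in sensor_array_1: 4
Non-null in sensor_array_2: 3

Total non-null: 4 + 3 = 7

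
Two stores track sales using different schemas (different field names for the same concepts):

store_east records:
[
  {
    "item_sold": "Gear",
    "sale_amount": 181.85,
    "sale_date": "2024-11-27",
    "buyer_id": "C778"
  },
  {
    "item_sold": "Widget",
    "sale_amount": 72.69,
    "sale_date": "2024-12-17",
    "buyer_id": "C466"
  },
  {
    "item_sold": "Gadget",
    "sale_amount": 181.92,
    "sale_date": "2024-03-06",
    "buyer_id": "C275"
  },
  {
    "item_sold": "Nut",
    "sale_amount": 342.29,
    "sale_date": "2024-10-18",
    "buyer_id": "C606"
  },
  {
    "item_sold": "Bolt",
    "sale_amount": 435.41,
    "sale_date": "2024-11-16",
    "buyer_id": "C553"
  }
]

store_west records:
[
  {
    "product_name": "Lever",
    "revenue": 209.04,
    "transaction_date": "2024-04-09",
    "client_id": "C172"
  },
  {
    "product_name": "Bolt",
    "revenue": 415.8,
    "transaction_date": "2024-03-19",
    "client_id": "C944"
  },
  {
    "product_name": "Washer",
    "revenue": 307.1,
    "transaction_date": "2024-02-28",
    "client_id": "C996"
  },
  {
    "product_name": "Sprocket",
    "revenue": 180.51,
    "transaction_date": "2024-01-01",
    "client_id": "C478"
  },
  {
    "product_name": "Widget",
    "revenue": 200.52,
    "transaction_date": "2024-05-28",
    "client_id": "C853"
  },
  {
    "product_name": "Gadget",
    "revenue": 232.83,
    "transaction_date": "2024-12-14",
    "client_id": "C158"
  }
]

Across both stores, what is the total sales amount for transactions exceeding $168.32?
2687.27

Schema mapping: "sale_amount" (store_east) = "revenue" (store_west) = sale amount

Sum of sales > $168.32 in store_east: 1141.47
Sum of sales > $168.32 in store_west: 1545.8

Total: 1141.47 + 1545.8 = 2687.27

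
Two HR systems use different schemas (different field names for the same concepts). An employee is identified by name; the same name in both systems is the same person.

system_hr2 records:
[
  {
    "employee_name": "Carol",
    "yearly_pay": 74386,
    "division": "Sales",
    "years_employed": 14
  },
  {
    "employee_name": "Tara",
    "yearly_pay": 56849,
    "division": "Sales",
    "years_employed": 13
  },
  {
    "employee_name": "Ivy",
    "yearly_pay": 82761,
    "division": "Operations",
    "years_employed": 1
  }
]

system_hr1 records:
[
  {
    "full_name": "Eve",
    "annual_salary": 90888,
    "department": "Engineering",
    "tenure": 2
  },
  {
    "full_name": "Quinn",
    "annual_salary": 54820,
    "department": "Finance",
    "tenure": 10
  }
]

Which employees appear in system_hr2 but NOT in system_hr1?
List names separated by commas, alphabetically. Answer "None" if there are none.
Carol, Ivy, Tara

Schema mapping: "employee_name" (system_hr2) = "full_name" (system_hr1) = employee name

Names in system_hr2: ['Carol', 'Ivy', 'Tara']
Names in system_hr1: ['Eve', 'Quinn']

In system_hr2 but not system_hr1: ['Carol', 'Ivy', 'Tara']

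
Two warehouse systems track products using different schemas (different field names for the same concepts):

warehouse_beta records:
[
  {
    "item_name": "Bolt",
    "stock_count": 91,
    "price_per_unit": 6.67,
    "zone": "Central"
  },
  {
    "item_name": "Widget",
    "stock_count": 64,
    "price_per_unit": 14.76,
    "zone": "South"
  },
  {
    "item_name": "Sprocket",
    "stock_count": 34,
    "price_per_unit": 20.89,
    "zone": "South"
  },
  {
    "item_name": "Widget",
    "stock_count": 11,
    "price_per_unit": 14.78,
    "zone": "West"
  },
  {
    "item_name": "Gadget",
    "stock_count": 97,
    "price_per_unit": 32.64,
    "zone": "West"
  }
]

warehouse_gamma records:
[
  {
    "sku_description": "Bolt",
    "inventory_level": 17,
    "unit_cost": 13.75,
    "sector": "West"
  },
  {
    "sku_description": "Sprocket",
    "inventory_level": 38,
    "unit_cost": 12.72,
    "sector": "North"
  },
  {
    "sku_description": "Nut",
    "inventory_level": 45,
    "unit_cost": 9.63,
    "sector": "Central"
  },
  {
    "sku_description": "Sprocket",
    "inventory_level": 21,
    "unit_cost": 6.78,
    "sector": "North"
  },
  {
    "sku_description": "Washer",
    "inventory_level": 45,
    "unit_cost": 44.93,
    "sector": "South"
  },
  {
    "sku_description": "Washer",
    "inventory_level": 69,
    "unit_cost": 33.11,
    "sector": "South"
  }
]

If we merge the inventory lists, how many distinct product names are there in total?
6

Schema mapping: "item_name" (warehouse_beta) = "sku_description" (warehouse_gamma) = product name

Products in warehouse_beta: ['Bolt', 'Gadget', 'Sprocket', 'Widget']
Products in warehouse_gamma: ['Bolt', 'Nut', 'Sprocket', 'Washer']

Union (unique products): ['Bolt', 'Gadget', 'Nut', 'Sprocket', 'Washer', 'Widget']
Count: 6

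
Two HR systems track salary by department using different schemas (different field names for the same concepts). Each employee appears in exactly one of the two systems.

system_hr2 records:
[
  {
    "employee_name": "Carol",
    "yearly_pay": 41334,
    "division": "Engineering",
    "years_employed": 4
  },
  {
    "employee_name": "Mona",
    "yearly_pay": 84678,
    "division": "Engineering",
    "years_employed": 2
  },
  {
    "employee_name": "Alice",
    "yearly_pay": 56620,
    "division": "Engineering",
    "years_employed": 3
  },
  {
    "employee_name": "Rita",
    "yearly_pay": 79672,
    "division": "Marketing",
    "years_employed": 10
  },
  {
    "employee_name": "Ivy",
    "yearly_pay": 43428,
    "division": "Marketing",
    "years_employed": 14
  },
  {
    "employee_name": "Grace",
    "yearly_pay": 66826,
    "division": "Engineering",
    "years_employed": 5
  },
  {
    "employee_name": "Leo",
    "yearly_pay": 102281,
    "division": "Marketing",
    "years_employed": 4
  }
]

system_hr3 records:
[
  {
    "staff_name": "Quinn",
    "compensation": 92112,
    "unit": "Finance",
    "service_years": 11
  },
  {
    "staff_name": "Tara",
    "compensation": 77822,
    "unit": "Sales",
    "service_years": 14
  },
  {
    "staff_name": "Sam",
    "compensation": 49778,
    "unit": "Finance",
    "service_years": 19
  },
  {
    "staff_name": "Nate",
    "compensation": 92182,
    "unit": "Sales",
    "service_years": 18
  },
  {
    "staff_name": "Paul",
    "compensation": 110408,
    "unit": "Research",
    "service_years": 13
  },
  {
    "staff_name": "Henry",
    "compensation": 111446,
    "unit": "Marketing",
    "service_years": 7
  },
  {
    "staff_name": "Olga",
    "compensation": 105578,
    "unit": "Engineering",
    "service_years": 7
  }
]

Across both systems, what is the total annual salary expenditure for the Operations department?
0

Schema mappings:
- "division" (system_hr2) = "unit" (system_hr3) = department
- "yearly_pay" (system_hr2) = "compensation" (system_hr3) = salary

Operations salaries from system_hr2: 0
Operations salaries from system_hr3: 0

Total: 0 + 0 = 0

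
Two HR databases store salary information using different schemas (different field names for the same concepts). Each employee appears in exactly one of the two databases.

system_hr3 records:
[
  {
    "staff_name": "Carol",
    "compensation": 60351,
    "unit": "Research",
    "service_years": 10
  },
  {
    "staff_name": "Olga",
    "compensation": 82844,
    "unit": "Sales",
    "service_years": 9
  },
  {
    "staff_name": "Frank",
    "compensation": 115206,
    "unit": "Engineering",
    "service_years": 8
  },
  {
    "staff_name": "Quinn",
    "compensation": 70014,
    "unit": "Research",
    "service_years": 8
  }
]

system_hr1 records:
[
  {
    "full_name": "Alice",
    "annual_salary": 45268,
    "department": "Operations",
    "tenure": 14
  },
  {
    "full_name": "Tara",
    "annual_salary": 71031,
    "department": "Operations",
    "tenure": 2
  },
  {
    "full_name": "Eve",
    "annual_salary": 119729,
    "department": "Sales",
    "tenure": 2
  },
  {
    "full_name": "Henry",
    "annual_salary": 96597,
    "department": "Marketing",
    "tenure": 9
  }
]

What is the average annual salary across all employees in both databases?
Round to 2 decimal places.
82630.00

Schema mapping: "compensation" (system_hr3) = "annual_salary" (system_hr1) = annual salary

All salaries: [60351, 82844, 115206, 70014, 45268, 71031, 119729, 96597]
Sum: 661040
Count: 8
Average: 661040 / 8 = 82630.00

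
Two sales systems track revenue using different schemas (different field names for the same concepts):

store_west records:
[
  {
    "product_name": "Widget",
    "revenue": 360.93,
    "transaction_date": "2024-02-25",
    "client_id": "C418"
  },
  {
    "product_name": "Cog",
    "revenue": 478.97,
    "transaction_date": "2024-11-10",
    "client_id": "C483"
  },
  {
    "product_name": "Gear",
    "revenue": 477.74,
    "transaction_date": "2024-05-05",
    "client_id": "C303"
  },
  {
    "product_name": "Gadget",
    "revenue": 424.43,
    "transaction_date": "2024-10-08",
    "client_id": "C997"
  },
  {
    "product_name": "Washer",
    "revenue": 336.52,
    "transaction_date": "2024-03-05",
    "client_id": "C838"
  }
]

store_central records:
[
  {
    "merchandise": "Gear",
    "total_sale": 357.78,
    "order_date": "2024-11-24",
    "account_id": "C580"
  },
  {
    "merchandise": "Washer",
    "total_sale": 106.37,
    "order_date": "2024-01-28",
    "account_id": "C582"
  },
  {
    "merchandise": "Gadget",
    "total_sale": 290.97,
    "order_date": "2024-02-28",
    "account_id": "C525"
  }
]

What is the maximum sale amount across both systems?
478.97

Reconcile: "revenue" (store_west) = "total_sale" (store_central) = sale amount

Maximum in store_west: 478.97
Maximum in store_central: 357.78

Overall maximum: max(478.97, 357.78) = 478.97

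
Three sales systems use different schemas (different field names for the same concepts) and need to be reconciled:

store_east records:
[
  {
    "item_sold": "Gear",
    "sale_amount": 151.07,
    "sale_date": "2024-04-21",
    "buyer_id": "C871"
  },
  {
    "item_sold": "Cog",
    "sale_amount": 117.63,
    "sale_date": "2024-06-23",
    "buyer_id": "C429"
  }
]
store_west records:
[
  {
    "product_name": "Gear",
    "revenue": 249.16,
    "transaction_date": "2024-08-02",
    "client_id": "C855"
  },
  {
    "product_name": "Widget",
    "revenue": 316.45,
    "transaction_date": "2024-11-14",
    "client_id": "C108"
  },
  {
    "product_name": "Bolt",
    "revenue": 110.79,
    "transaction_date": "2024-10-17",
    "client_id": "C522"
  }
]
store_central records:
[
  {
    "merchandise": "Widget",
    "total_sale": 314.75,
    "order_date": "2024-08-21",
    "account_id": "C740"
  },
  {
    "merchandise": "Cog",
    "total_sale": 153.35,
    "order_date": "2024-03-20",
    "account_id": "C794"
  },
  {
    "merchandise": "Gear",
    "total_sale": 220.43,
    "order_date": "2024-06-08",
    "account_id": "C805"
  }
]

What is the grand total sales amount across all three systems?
1633.63

Schema reconciliation - all amount fields map to sale amount:

store_east (sale_amount): 268.7
store_west (revenue): 676.4
store_central (total_sale): 688.53

Grand total: 1633.63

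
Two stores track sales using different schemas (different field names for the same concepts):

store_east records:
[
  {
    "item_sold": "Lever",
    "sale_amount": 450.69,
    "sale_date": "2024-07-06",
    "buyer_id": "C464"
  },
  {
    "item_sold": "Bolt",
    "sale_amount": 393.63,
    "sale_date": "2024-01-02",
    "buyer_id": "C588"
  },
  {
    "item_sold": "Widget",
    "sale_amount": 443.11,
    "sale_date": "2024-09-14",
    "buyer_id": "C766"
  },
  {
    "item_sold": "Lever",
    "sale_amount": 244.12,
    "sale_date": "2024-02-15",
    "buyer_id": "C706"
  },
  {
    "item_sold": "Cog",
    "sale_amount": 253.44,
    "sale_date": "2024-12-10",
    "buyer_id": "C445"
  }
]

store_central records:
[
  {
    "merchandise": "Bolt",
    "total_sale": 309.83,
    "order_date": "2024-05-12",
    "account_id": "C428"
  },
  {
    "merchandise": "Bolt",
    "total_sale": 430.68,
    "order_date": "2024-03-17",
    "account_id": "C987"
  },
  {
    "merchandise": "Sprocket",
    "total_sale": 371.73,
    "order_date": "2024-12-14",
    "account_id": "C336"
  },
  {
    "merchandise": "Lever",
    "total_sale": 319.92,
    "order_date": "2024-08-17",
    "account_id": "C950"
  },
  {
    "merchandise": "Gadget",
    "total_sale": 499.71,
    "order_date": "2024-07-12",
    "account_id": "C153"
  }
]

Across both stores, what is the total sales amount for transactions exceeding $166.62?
3716.86

Schema mapping: "sale_amount" (store_east) = "total_sale" (store_central) = sale amount

Sum of sales > $166.62 in store_east: 1784.99
Sum of sales > $166.62 in store_central: 1931.87

Total: 1784.99 + 1931.87 = 3716.86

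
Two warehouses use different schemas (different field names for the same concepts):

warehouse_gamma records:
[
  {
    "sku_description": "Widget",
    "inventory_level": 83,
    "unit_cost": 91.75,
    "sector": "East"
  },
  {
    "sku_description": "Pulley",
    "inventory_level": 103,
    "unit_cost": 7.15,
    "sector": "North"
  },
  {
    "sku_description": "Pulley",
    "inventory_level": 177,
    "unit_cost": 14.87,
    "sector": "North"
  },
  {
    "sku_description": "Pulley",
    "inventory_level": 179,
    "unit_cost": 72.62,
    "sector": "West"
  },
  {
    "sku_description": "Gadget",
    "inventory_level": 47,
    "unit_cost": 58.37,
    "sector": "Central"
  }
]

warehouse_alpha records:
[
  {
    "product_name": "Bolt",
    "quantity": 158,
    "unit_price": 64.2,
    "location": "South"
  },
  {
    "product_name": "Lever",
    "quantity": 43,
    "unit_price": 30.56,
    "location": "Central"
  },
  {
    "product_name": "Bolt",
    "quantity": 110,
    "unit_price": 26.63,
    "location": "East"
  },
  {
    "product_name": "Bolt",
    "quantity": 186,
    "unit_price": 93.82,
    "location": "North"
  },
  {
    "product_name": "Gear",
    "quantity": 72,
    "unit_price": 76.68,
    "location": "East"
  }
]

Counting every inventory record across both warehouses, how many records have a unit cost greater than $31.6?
6

Schema mapping: "unit_cost" (warehouse_gamma) = "unit_price" (warehouse_alpha) = unit cost

Records > $31.6 in warehouse_gamma: 3
Records > $31.6 in warehouse_alpha: 3

Total count: 3 + 3 = 6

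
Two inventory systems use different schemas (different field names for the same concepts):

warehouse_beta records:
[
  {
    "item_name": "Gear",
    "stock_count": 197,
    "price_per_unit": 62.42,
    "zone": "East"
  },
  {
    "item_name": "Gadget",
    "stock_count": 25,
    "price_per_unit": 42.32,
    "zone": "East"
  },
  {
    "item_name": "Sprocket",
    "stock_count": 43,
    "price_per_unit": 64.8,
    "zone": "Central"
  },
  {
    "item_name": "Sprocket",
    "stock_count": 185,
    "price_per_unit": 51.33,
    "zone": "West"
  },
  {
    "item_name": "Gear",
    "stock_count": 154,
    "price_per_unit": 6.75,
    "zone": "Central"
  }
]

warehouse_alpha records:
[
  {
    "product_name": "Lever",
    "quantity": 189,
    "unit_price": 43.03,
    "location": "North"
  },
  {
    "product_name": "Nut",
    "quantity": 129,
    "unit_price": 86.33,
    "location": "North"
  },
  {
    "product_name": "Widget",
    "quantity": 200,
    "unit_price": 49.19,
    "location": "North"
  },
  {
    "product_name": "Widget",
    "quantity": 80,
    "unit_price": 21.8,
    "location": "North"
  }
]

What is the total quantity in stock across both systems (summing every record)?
1202

To reconcile these schemas, identify the field holding the quantity in stock in each system:
1. In warehouse_beta it is "stock_count"
2. In warehouse_alpha it is "quantity"

From warehouse_beta: 197 + 25 + 43 + 185 + 154 = 604
From warehouse_alpha: 189 + 129 + 200 + 80 = 598

Total: 604 + 598 = 1202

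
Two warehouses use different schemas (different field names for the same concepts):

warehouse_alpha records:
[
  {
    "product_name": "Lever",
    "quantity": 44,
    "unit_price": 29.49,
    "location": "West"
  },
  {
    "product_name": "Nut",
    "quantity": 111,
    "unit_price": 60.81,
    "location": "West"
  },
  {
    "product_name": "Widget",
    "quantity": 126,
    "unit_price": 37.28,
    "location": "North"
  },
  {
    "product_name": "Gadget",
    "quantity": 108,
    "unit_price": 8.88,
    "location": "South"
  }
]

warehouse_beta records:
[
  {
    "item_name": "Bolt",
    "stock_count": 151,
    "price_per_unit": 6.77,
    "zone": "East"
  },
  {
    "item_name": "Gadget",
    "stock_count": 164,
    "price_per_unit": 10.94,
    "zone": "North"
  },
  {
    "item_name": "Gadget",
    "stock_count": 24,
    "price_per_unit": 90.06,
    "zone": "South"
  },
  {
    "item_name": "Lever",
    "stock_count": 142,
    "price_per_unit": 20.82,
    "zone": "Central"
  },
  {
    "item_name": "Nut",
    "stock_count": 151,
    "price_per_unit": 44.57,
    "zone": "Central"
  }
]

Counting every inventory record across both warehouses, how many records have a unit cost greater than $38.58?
3

Schema mapping: "unit_price" (warehouse_alpha) = "price_per_unit" (warehouse_beta) = unit cost

Records > $38.58 in warehouse_alpha: 1
Records > $38.58 in warehouse_beta: 2

Total count: 1 + 2 = 3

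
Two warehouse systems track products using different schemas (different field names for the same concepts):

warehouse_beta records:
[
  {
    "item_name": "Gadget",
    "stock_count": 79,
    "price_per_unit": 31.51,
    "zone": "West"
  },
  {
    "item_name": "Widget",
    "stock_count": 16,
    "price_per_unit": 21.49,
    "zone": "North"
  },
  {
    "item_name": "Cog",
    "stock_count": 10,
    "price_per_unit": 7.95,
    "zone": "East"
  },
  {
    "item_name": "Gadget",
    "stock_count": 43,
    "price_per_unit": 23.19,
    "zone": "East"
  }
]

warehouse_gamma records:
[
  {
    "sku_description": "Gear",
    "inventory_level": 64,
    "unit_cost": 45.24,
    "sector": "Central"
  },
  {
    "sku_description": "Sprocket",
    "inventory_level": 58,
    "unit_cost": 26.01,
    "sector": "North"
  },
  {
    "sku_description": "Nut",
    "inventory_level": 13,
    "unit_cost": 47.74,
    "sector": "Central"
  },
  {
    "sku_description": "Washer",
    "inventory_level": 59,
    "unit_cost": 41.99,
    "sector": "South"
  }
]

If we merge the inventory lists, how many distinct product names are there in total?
7

Schema mapping: "item_name" (warehouse_beta) = "sku_description" (warehouse_gamma) = product name

Products in warehouse_beta: ['Cog', 'Gadget', 'Widget']
Products in warehouse_gamma: ['Gear', 'Nut', 'Sprocket', 'Washer']

Union (unique products): ['Cog', 'Gadget', 'Gear', 'Nut', 'Sprocket', 'Washer', 'Widget']
Count: 7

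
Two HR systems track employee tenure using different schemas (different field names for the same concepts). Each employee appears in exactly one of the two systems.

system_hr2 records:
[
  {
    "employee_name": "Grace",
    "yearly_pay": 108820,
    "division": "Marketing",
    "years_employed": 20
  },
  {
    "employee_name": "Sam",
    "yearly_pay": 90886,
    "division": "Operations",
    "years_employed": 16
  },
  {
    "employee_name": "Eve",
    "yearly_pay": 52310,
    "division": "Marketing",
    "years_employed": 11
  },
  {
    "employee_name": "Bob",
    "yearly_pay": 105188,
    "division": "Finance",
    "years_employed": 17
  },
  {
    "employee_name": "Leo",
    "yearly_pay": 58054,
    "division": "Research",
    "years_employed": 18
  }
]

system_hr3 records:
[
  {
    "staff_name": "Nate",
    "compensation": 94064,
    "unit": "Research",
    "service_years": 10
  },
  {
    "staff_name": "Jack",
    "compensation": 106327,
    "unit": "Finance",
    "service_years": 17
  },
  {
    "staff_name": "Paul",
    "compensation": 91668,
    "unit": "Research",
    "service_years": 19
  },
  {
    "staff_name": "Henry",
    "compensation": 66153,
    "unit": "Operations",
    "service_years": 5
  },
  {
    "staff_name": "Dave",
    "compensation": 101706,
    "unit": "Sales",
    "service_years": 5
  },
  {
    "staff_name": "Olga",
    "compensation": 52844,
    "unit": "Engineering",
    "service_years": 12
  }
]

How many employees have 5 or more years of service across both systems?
11

Reconcile schemas: "years_employed" (system_hr2) = "service_years" (system_hr3) = years of service

From system_hr2: 5 employees with >= 5 years
From system_hr3: 6 employees with >= 5 years

Total: 5 + 6 = 11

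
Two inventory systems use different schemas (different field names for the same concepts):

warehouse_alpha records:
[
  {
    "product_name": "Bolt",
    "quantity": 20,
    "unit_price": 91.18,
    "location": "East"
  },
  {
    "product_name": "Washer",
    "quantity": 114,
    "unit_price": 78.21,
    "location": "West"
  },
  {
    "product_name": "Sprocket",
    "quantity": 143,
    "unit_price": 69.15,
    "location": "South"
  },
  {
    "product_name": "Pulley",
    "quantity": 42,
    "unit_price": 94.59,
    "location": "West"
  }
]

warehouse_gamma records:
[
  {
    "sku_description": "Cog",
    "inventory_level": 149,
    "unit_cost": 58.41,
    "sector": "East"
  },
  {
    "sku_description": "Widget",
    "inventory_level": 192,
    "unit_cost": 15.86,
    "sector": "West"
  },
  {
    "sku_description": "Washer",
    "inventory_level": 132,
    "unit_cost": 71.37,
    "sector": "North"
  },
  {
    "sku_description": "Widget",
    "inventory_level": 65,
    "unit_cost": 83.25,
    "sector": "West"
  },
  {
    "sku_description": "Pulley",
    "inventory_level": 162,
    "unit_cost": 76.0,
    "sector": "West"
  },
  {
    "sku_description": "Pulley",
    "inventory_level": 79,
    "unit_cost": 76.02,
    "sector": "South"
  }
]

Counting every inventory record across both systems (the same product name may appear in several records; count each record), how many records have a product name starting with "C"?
1

Schema mapping: "product_name" (warehouse_alpha) = "sku_description" (warehouse_gamma) = product name

Records with product name starting with "C" in warehouse_alpha: 0
Records with product name starting with "C" in warehouse_gamma: 1

Total: 0 + 1 = 1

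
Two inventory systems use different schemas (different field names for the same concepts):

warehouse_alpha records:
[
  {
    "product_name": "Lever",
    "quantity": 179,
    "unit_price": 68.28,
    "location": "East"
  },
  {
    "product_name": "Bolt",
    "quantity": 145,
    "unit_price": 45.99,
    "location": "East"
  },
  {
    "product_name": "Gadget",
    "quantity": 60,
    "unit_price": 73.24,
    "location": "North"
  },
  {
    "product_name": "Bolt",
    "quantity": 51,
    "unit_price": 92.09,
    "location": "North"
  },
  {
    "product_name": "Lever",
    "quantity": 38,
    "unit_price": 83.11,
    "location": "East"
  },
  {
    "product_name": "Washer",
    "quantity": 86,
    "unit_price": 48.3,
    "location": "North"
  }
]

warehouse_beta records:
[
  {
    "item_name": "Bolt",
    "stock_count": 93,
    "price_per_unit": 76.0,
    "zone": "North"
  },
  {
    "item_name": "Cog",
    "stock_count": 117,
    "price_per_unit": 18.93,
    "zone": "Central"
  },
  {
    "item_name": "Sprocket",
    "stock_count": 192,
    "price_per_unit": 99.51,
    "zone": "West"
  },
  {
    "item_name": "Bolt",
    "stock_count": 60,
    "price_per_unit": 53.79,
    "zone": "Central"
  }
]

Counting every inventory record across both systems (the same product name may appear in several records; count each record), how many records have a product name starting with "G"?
1

Schema mapping: "product_name" (warehouse_alpha) = "item_name" (warehouse_beta) = product name

Records with product name starting with "G" in warehouse_alpha: 1
Records with product name starting with "G" in warehouse_beta: 0

Total: 1 + 0 = 1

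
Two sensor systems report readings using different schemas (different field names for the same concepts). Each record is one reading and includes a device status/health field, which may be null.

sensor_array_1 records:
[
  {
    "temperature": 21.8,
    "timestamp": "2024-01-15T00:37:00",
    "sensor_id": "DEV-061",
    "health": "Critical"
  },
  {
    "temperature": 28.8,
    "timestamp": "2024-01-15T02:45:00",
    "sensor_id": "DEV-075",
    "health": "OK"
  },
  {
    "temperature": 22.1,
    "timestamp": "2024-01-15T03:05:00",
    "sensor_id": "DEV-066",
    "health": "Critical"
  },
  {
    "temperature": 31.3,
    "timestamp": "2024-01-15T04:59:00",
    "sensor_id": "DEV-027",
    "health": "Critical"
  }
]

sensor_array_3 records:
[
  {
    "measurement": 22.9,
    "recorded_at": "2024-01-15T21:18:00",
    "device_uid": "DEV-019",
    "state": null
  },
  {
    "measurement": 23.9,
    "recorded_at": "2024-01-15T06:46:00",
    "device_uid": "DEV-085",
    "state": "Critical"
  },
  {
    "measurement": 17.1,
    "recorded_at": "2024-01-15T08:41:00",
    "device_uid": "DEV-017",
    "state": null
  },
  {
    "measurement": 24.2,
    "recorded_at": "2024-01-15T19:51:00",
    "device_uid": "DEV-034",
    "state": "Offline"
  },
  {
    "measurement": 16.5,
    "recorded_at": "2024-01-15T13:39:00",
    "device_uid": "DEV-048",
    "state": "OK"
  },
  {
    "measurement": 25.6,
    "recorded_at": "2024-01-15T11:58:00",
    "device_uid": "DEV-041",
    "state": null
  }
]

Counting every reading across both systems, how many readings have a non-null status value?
7

Schema mapping: "health" (sensor_array_1) = "state" (sensor_array_3) = status

Non-null in sensor_array_1: 4
Non-null in sensor_array_3: 3

Total non-null: 4 + 3 = 7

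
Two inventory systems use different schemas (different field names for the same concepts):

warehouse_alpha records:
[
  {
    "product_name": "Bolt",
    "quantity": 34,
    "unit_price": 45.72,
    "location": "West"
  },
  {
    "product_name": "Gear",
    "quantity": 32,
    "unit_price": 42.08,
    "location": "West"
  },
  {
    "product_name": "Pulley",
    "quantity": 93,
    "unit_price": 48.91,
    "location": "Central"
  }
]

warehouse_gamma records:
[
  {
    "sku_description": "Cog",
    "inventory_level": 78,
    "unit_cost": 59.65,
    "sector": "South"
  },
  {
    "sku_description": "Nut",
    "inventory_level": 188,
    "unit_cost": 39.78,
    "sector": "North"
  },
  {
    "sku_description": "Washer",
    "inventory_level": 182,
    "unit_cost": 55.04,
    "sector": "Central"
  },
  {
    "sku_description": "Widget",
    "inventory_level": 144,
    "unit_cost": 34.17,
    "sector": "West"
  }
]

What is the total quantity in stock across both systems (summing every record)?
751

To reconcile these schemas, identify the field holding the quantity in stock in each system:
1. In warehouse_alpha it is "quantity"
2. In warehouse_gamma it is "inventory_level"

From warehouse_alpha: 34 + 32 + 93 = 159
From warehouse_gamma: 78 + 188 + 182 + 144 = 592

Total: 159 + 592 = 751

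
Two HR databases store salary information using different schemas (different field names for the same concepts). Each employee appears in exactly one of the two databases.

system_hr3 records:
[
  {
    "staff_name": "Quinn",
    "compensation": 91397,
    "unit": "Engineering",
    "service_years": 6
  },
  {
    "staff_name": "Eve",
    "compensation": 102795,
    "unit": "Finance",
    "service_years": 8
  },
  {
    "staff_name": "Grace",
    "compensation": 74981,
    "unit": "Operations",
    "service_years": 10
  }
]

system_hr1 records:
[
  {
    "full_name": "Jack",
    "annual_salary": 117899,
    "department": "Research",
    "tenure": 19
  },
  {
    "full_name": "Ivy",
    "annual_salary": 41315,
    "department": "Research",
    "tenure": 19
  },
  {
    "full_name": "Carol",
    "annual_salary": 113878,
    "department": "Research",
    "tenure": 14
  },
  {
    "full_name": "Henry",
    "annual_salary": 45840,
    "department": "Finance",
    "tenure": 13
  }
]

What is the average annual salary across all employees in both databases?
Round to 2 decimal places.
84015.00

Schema mapping: "compensation" (system_hr3) = "annual_salary" (system_hr1) = annual salary

All salaries: [91397, 102795, 74981, 117899, 41315, 113878, 45840]
Sum: 588105
Count: 7
Average: 588105 / 7 = 84015.00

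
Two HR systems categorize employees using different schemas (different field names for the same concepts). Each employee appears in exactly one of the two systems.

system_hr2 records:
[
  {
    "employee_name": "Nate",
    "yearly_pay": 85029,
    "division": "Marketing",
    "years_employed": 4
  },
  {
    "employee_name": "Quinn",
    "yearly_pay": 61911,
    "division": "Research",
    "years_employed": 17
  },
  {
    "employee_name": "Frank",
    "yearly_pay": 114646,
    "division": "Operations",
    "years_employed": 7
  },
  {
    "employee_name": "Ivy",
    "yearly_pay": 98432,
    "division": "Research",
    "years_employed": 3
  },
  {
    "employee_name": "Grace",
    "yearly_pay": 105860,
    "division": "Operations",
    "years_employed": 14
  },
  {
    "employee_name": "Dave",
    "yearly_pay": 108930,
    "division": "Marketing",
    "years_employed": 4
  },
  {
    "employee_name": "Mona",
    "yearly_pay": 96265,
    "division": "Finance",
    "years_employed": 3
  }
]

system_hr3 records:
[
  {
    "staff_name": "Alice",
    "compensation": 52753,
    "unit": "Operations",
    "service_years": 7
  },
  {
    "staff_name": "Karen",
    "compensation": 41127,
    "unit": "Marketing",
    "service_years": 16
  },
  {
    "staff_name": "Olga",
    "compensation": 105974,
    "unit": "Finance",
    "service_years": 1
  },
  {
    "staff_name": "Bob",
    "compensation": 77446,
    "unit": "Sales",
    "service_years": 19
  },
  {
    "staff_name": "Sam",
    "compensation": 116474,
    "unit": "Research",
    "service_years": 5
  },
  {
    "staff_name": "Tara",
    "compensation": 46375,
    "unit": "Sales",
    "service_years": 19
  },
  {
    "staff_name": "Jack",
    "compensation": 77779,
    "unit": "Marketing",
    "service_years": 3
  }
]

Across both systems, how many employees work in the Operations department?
3

Schema mapping: "division" (system_hr2) = "unit" (system_hr3) = department

Operations employees in system_hr2: 2
Operations employees in system_hr3: 1

Total in Operations: 2 + 1 = 3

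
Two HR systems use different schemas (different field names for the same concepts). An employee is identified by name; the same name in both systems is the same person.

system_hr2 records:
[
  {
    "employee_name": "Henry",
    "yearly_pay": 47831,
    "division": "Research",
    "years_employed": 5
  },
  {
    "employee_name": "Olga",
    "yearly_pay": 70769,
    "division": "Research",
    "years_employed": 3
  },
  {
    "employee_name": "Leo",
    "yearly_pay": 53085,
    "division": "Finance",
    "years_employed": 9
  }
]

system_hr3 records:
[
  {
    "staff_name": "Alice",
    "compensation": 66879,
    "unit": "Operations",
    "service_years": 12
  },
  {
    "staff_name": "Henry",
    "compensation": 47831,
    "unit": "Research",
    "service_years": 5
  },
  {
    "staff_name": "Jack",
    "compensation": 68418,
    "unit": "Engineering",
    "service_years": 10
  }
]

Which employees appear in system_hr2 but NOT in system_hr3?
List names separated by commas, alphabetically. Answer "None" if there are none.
Leo, Olga

Schema mapping: "employee_name" (system_hr2) = "staff_name" (system_hr3) = employee name

Names in system_hr2: ['Henry', 'Leo', 'Olga']
Names in system_hr3: ['Alice', 'Henry', 'Jack']

In system_hr2 but not system_hr3: ['Leo', 'Olga']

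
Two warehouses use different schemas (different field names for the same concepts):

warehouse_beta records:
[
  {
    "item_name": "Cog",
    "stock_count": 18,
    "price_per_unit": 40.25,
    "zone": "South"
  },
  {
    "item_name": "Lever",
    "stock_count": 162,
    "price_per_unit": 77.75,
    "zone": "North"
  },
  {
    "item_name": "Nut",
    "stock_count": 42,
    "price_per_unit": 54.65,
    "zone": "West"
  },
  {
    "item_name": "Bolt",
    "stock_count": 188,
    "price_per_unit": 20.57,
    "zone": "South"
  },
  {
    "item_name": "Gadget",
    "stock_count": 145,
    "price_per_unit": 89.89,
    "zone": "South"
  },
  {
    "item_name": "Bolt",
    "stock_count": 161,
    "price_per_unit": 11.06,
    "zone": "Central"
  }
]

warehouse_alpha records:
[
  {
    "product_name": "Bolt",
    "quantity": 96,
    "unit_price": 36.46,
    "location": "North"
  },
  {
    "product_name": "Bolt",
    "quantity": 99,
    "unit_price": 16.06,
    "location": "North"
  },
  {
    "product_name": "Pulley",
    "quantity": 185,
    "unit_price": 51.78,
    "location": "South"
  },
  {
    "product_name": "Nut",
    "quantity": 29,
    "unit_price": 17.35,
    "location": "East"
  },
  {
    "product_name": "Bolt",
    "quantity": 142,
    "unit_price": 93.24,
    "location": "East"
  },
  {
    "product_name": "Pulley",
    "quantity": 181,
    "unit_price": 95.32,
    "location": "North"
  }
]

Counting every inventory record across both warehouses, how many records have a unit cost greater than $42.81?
6

Schema mapping: "price_per_unit" (warehouse_beta) = "unit_price" (warehouse_alpha) = unit cost

Records > $42.81 in warehouse_beta: 3
Records > $42.81 in warehouse_alpha: 3

Total count: 3 + 3 = 6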